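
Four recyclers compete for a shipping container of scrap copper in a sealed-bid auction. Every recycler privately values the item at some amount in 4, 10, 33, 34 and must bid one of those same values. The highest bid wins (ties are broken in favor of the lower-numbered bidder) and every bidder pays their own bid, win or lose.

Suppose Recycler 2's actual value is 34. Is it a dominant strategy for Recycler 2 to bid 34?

Consider the case where Recycler 1 bids 4, Recycler 3 bids 4 and Recycler 4 bids 4.
Truthful bid 34: wins, pays 34, utility 34 - 34 = 0.
Bid 10 instead: wins, pays 10, utility 34 - 10 = 24.
Since 24 > 0, bidding 10 is strictly better here, so truthful bidding is not dominant.

No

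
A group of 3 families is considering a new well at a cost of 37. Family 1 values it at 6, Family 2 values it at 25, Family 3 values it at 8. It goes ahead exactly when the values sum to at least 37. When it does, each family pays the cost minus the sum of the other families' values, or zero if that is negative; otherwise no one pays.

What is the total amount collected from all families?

33

Total value 39 ≥ cost 37, so it is built.
Family 1: others sum to 33; max(0, 37 - 33) = 4.
Family 2: others sum to 14; max(0, 37 - 14) = 23.
Family 3: others sum to 31; max(0, 37 - 31) = 6.
Total collected = 4 + 23 + 6 = 33.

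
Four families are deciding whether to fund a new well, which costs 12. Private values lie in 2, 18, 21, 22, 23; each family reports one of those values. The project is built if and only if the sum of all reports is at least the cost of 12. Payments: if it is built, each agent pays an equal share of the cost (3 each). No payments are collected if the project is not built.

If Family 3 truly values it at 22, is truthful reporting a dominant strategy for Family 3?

Check each profile of the others' reports and compare truth against every alternative report.
Others report (2, 2, 2): truth gives 19, best alternative gives 19.
Others report (2, 2, 18): truth gives 19, best alternative gives 19.
Others report (2, 2, 21): truth gives 19, best alternative gives 19.
Others report (2, 2, 22): truth gives 19, best alternative gives 19.
Others report (2, 2, 23): truth gives 19, best alternative gives 19.
Others report (2, 18, 2): truth gives 19, best alternative gives 19.
(Remaining 119 profiles checked similarly; truth is weakly best in each.)
In every case the truthful report is at least as good as any alternative, so it is a dominant strategy.

Yes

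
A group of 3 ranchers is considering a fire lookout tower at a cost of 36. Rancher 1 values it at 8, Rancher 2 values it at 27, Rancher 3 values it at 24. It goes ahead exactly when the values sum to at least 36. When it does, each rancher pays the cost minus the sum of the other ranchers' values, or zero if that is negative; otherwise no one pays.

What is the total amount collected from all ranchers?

5

Total value 59 ≥ cost 36, so it is built.
Rancher 1: others sum to 51; max(0, 36 - 51) = 0.
Rancher 2: others sum to 32; max(0, 36 - 32) = 4.
Rancher 3: others sum to 35; max(0, 36 - 35) = 1.
Total collected = 0 + 4 + 1 = 5.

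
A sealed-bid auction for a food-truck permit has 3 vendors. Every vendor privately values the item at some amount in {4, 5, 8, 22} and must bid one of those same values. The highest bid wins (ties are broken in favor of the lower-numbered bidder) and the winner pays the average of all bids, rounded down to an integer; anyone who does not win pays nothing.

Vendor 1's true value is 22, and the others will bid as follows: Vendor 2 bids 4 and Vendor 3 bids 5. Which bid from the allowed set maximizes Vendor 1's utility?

5

Bid 4: loses, pays 0, utility 0.
Bid 5: wins, pays 4, utility 22 - 4 = 18.
Bid 8: wins, pays 5, utility 22 - 5 = 17.
Bid 22: wins, pays 10, utility 22 - 10 = 12.
The best choice is 5 with utility 18.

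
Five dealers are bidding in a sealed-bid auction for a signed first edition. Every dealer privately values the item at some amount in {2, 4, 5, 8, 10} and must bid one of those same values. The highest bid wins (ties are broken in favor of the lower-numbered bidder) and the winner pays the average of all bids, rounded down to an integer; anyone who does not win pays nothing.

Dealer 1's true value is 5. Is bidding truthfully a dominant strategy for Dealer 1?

No

Consider the case where Dealer 2 bids 2, Dealer 3 bids 2, Dealer 4 bids 2 and Dealer 5 bids 4.
Truthful bid 5: wins, pays 3, utility 5 - 3 = 2.
Bid 4 instead: wins, pays 2, utility 5 - 2 = 3.
Since 3 > 2, bidding 4 is strictly better here, so truthful bidding is not dominant.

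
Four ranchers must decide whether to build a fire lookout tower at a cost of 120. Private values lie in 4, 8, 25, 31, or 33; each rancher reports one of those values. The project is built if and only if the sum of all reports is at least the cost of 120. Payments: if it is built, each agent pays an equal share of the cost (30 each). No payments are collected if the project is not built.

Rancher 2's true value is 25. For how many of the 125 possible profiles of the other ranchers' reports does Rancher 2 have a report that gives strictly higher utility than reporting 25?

7

Others report (31, 31, 33): truth gives -5; report 4 gives 0 > -5. Violating.
Others report (31, 33, 31): truth gives -5; report 4 gives 0 > -5. Violating.
Others report (31, 33, 33): truth gives -5; report 4 gives 0 > -5. Violating.
Others report (33, 31, 31): truth gives -5; report 4 gives 0 > -5. Violating.
Others report (4, 4, 4): truth gives 0; no alternative beats it.
Others report (4, 4, 8): truth gives 0; no alternative beats it.
(Checking all 125 profiles: 7 have a profitable deviation, 118 do not.)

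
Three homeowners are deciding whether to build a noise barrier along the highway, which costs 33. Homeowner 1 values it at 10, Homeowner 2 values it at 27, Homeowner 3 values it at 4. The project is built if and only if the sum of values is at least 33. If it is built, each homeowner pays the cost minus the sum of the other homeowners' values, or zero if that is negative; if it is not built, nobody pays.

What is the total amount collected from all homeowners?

21

Total value 41 ≥ cost 33, so it is built.
Homeowner 1: others sum to 31; max(0, 33 - 31) = 2.
Homeowner 2: others sum to 14; max(0, 33 - 14) = 19.
Homeowner 3: others sum to 37; max(0, 33 - 37) = 0.
Total collected = 2 + 19 + 0 = 21.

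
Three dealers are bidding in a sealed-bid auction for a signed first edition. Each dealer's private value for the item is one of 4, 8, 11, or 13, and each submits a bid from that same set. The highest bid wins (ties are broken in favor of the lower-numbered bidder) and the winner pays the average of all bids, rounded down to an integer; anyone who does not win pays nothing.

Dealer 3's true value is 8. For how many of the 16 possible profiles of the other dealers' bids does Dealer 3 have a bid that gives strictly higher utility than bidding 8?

2

Others bid (4, 8): truth gives 0; bid 11 gives 1 > 0. Violating.
Others bid (8, 4): truth gives 0; bid 11 gives 1 > 0. Violating.
Others bid (4, 4): truth gives 3; no alternative beats it.
Others bid (4, 11): truth gives 0; no alternative beats it.
(Checking all 16 profiles: 2 have a profitable deviation, 14 do not.)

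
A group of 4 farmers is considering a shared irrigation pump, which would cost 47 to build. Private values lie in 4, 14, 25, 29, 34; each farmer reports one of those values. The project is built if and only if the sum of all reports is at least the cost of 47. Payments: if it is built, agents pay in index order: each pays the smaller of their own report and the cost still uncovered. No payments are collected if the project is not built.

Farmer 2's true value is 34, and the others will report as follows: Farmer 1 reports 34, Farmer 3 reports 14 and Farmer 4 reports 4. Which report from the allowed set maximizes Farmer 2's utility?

Report 4: project built, pays 4, utility 34 - 4 = 30.
Report 14: project built, pays 13, utility 34 - 13 = 21.
Report 25: project built, pays 13, utility 34 - 13 = 21.
Report 29: project built, pays 13, utility 34 - 13 = 21.
Report 34: project built, pays 13, utility 34 - 13 = 21.
The best choice is 4 with utility 30.

4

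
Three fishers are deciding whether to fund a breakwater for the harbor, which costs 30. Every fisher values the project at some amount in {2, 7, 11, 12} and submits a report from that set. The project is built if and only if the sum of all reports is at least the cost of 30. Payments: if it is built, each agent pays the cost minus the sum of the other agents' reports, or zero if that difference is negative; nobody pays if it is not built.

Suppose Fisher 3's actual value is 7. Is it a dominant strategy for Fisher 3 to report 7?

Check each profile of the others' reports and compare truth against every alternative report.
Others report (12, 12): truth gives 1, best alternative gives 1.
Others report (2, 2): truth gives 0, best alternative gives 0.
Others report (2, 7): truth gives 0, best alternative gives 0.
Others report (2, 11): truth gives 0, best alternative gives 0.
Others report (2, 12): truth gives 0, best alternative gives 0.
Others report (7, 2): truth gives 0, best alternative gives 0.
(Remaining 10 profiles checked similarly; truth is weakly best in each.)
In every case the truthful report is at least as good as any alternative, so it is a dominant strategy.

Yes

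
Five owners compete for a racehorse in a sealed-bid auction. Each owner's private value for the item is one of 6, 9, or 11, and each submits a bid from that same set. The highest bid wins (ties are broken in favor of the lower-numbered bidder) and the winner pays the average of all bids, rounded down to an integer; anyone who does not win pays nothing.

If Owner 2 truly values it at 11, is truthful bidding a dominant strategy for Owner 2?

No

Consider the case where Owner 1 bids 6, Owner 3 bids 6, Owner 4 bids 6 and Owner 5 bids 6.
Truthful bid 11: wins, pays 7, utility 11 - 7 = 4.
Bid 9 instead: wins, pays 6, utility 11 - 6 = 5.
Since 5 > 4, bidding 9 is strictly better here, so truthful bidding is not dominant.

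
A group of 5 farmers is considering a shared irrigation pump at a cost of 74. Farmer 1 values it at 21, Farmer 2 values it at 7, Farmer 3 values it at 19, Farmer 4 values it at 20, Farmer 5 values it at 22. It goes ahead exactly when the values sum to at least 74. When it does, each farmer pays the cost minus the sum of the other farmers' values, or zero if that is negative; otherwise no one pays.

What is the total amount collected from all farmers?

22

Total value 89 ≥ cost 74, so it is built.
Farmer 1: others sum to 68; max(0, 74 - 68) = 6.
Farmer 2: others sum to 82; max(0, 74 - 82) = 0.
Farmer 3: others sum to 70; max(0, 74 - 70) = 4.
Farmer 4: others sum to 69; max(0, 74 - 69) = 5.
Farmer 5: others sum to 67; max(0, 74 - 67) = 7.
Total collected = 6 + 0 + 4 + 5 + 7 = 22.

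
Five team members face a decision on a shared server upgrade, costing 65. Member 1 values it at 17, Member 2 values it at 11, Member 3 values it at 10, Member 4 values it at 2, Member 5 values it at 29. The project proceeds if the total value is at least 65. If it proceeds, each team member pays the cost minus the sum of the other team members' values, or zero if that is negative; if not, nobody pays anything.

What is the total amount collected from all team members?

Total value 69 ≥ cost 65, so it is built.
Member 1: others sum to 52; max(0, 65 - 52) = 13.
Member 2: others sum to 58; max(0, 65 - 58) = 7.
Member 3: others sum to 59; max(0, 65 - 59) = 6.
Member 4: others sum to 67; max(0, 65 - 67) = 0.
Member 5: others sum to 40; max(0, 65 - 40) = 25.
Total collected = 13 + 7 + 6 + 0 + 25 = 51.

51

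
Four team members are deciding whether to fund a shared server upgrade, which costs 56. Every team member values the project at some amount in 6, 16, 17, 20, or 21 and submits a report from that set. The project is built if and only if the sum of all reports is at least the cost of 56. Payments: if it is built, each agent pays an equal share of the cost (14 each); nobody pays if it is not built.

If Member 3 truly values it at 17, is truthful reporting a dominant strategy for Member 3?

Consider the case where Member 1 reports 6, Member 2 reports 16 and Member 4 reports 16.
Truthful report 17: project not built, utility 0.
Report 20 instead: project built, pays 14, utility 17 - 14 = 3.
Since 3 > 0, reporting 20 is strictly better here, so truthful reporting is not dominant.

No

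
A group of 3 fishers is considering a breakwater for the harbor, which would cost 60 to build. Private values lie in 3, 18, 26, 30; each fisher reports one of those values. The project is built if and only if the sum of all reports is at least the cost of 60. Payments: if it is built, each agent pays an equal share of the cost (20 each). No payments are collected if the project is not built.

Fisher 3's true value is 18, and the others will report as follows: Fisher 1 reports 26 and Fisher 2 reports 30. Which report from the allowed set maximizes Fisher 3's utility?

3

Report 3: project not built, utility 0.
Report 18: project built, pays 20, utility 18 - 20 = -2.
Report 26: project built, pays 20, utility 18 - 20 = -2.
Report 30: project built, pays 20, utility 18 - 20 = -2.
The best choice is 3 with utility 0.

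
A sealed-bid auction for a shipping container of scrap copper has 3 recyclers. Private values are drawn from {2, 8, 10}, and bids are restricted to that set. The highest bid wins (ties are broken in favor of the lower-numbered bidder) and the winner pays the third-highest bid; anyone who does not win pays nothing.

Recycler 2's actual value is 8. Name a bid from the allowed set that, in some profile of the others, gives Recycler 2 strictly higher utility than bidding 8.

10

Suppose Recycler 1 bids 2 and Recycler 3 bids 10.
Bid 8: loses, pays 0, utility 0.
Bid 10: wins, pays 2, utility 8 - 2 = 6.
So bidding 10 beats truth here (6 > 0).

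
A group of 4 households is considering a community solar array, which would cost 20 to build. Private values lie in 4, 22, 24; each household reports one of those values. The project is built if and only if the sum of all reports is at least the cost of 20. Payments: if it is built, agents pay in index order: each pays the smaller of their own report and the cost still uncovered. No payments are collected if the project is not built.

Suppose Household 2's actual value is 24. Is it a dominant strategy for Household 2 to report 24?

Consider the case where Household 1 reports 4, Household 3 reports 4 and Household 4 reports 22.
Truthful report 24: project built, pays 16, utility 24 - 16 = 8.
Report 4 instead: project built, pays 4, utility 24 - 4 = 20.
Since 20 > 8, reporting 4 is strictly better here, so truthful reporting is not dominant.

No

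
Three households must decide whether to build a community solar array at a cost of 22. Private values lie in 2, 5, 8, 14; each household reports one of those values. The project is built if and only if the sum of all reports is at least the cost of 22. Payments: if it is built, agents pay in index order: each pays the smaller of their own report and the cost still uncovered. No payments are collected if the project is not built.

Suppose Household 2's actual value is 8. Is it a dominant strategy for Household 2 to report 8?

No

Consider the case where Household 1 reports 5 and Household 3 reports 14.
Truthful report 8: project built, pays 8, utility 8 - 8 = 0.
Report 5 instead: project built, pays 5, utility 8 - 5 = 3.
Since 3 > 0, reporting 5 is strictly better here, so truthful reporting is not dominant.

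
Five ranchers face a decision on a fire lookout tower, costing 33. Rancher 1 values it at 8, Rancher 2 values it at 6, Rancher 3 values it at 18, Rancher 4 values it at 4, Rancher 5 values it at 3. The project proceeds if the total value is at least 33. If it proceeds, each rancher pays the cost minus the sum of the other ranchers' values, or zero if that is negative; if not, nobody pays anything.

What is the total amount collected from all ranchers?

Total value 39 ≥ cost 33, so it is built.
Rancher 1: others sum to 31; max(0, 33 - 31) = 2.
Rancher 2: others sum to 33; max(0, 33 - 33) = 0.
Rancher 3: others sum to 21; max(0, 33 - 21) = 12.
Rancher 4: others sum to 35; max(0, 33 - 35) = 0.
Rancher 5: others sum to 36; max(0, 33 - 36) = 0.
Total collected = 2 + 0 + 12 + 0 + 0 = 14.

14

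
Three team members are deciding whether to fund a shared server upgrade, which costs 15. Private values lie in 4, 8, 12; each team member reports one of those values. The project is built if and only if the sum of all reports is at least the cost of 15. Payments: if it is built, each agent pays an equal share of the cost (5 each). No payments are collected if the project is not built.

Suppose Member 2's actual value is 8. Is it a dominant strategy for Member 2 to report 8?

Yes

Check each profile of the others' reports and compare truth against every alternative report.
Others report (4, 4): truth gives 3, best alternative gives 3.
Others report (4, 8): truth gives 3, best alternative gives 3.
Others report (4, 12): truth gives 3, best alternative gives 3.
Others report (8, 4): truth gives 3, best alternative gives 3.
Others report (8, 8): truth gives 3, best alternative gives 3.
Others report (8, 12): truth gives 3, best alternative gives 3.
(Remaining 3 profiles checked similarly; truth is weakly best in each.)
In every case the truthful report is at least as good as any alternative, so it is a dominant strategy.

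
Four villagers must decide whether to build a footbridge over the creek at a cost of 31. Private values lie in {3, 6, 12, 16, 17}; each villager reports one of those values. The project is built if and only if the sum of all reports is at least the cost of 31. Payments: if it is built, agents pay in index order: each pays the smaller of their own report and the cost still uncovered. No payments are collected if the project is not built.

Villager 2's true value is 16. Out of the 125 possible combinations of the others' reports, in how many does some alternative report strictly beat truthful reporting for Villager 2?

114

Others report (3, 3, 16): truth gives 0; report 12 gives 4 > 0. Violating.
Others report (3, 3, 17): truth gives 0; report 12 gives 4 > 0. Violating.
Others report (3, 6, 12): truth gives 0; report 12 gives 4 > 0. Violating.
Others report (3, 6, 16): truth gives 0; report 6 gives 10 > 0. Violating.
Others report (3, 3, 3): truth gives 0; no alternative beats it.
Others report (3, 3, 6): truth gives 0; no alternative beats it.
(Checking all 125 profiles: 114 have a profitable deviation, 11 do not.)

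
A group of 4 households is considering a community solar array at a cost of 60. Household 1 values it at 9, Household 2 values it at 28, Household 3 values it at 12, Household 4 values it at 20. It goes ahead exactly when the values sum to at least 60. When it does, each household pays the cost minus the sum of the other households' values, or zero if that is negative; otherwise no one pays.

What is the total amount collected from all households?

33

Total value 69 ≥ cost 60, so it is built.
Household 1: others sum to 60; max(0, 60 - 60) = 0.
Household 2: others sum to 41; max(0, 60 - 41) = 19.
Household 3: others sum to 57; max(0, 60 - 57) = 3.
Household 4: others sum to 49; max(0, 60 - 49) = 11.
Total collected = 0 + 19 + 3 + 11 = 33.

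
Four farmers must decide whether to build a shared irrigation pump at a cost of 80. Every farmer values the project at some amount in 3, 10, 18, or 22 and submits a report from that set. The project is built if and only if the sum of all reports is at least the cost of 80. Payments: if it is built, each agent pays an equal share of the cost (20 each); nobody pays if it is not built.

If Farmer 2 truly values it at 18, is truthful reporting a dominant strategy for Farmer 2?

No

Consider the case where Farmer 1 reports 18, Farmer 3 reports 22 and Farmer 4 reports 22.
Truthful report 18: project built, pays 20, utility 18 - 20 = -2.
Report 3 instead: project not built, utility 0.
Since 0 > -2, reporting 3 is strictly better here, so truthful reporting is not dominant.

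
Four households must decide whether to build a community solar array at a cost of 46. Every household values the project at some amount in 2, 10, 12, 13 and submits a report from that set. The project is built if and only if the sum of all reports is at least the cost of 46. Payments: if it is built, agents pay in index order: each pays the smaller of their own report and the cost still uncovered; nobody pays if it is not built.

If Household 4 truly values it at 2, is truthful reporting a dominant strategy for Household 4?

Yes

Check each profile of the others' reports and compare truth against every alternative report.
Others report (10, 13, 13): truth gives 0, best alternative gives -8.
Others report (12, 12, 12): truth gives 0, best alternative gives -8.
Others report (13, 10, 13): truth gives 0, best alternative gives -8.
Others report (13, 13, 10): truth gives 0, best alternative gives -8.
Others report (12, 12, 13): truth gives 0, best alternative gives -7.
Others report (12, 13, 12): truth gives 0, best alternative gives -7.
(Remaining 58 profiles checked similarly; truth is weakly best in each.)
In every case the truthful report is at least as good as any alternative, so it is a dominant strategy.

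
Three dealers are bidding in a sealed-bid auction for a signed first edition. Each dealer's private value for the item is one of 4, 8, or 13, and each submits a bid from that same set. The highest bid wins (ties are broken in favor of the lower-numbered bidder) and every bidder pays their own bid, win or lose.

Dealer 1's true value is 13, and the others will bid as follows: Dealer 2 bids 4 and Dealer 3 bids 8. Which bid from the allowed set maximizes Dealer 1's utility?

Bid 4: loses but pays 4, utility -4.
Bid 8: wins, pays 8, utility 13 - 8 = 5.
Bid 13: wins, pays 13, utility 13 - 13 = 0.
The best choice is 8 with utility 5.

8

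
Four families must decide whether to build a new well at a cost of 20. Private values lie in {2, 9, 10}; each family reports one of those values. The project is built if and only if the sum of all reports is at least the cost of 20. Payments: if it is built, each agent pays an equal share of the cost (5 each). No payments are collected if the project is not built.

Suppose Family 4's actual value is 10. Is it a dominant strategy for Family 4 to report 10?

Check each profile of the others' reports and compare truth against every alternative report.
Others report (2, 2, 9): truth gives 5, best alternative gives 5.
Others report (2, 2, 10): truth gives 5, best alternative gives 5.
Others report (2, 9, 2): truth gives 5, best alternative gives 5.
Others report (2, 9, 9): truth gives 5, best alternative gives 5.
Others report (2, 9, 10): truth gives 5, best alternative gives 5.
Others report (2, 10, 2): truth gives 5, best alternative gives 5.
(Remaining 21 profiles checked similarly; truth is weakly best in each.)
In every case the truthful report is at least as good as any alternative, so it is a dominant strategy.

Yes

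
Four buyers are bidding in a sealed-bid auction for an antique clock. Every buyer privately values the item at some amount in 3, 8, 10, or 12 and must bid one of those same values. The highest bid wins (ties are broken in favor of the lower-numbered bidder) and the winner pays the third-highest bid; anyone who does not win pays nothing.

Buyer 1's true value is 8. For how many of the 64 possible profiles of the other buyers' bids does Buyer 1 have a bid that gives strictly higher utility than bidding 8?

6

Others bid (3, 3, 10): truth gives 0; bid 10 gives 5 > 0. Violating.
Others bid (3, 3, 12): truth gives 0; bid 12 gives 5 > 0. Violating.
Others bid (3, 10, 3): truth gives 0; bid 10 gives 5 > 0. Violating.
Others bid (3, 12, 3): truth gives 0; bid 12 gives 5 > 0. Violating.
Others bid (3, 3, 3): truth gives 5; no alternative beats it.
Others bid (3, 3, 8): truth gives 5; no alternative beats it.
(Checking all 64 profiles: 6 have a profitable deviation, 58 do not.)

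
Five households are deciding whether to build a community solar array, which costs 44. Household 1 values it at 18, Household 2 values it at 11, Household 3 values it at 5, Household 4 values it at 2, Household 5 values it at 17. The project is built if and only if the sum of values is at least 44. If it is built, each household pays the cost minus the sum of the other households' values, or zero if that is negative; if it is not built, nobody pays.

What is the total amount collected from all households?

19

Total value 53 ≥ cost 44, so it is built.
Household 1: others sum to 35; max(0, 44 - 35) = 9.
Household 2: others sum to 42; max(0, 44 - 42) = 2.
Household 3: others sum to 48; max(0, 44 - 48) = 0.
Household 4: others sum to 51; max(0, 44 - 51) = 0.
Household 5: others sum to 36; max(0, 44 - 36) = 8.
Total collected = 9 + 2 + 0 + 0 + 8 = 19.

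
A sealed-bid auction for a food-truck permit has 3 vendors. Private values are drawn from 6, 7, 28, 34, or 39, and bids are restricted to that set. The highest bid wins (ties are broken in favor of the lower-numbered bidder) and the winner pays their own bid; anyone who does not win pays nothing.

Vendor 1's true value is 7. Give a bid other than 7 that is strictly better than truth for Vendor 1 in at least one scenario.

6

Suppose Vendor 2 bids 6 and Vendor 3 bids 6.
Bid 7: wins, pays 7, utility 7 - 7 = 0.
Bid 6: wins, pays 6, utility 7 - 6 = 1.
So bidding 6 beats truth here (1 > 0).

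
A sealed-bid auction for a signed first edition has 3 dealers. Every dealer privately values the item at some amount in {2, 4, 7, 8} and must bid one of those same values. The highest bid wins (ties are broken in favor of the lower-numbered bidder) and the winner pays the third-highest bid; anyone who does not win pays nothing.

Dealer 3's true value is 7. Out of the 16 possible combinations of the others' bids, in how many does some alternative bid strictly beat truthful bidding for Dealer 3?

4

Others bid (2, 7): truth gives 0; bid 8 gives 5 > 0. Violating.
Others bid (4, 7): truth gives 0; bid 8 gives 3 > 0. Violating.
Others bid (7, 2): truth gives 0; bid 8 gives 5 > 0. Violating.
Others bid (7, 4): truth gives 0; bid 8 gives 3 > 0. Violating.
Others bid (2, 2): truth gives 5; no alternative beats it.
Others bid (2, 4): truth gives 5; no alternative beats it.
(Checking all 16 profiles: 4 have a profitable deviation, 12 do not.)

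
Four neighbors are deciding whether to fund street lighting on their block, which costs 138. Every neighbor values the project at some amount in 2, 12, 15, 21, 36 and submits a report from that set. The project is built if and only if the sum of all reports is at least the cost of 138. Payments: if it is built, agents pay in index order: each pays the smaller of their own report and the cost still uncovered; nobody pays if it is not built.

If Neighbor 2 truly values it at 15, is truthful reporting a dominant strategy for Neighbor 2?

Check each profile of the others' reports and compare truth against every alternative report.
Others report (2, 2, 2): truth gives 0, best alternative gives 0.
Others report (2, 2, 12): truth gives 0, best alternative gives 0.
Others report (2, 2, 15): truth gives 0, best alternative gives 0.
Others report (2, 2, 21): truth gives 0, best alternative gives 0.
Others report (2, 2, 36): truth gives 0, best alternative gives 0.
Others report (2, 12, 2): truth gives 0, best alternative gives 0.
(Remaining 119 profiles checked similarly; truth is weakly best in each.)
In every case the truthful report is at least as good as any alternative, so it is a dominant strategy.

Yes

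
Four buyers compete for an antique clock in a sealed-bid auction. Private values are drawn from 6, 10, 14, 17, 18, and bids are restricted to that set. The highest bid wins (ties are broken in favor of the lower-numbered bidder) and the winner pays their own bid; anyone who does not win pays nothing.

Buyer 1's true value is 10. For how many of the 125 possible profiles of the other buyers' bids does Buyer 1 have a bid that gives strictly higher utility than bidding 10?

Others bid (6, 6, 6): truth gives 0; bid 6 gives 4 > 0. Violating.
Others bid (6, 6, 10): truth gives 0; no alternative beats it.
Others bid (6, 6, 14): truth gives 0; no alternative beats it.
(Checking all 125 profiles: 1 has a profitable deviation, 124 do not.)

1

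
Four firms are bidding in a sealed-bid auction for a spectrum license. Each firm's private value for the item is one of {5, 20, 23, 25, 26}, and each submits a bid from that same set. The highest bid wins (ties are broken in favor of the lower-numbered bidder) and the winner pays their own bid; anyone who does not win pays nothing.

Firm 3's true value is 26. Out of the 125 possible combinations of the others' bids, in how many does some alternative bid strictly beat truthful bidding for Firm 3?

Others bid (5, 5, 5): truth gives 0; bid 20 gives 6 > 0. Violating.
Others bid (5, 5, 20): truth gives 0; bid 20 gives 6 > 0. Violating.
Others bid (5, 5, 23): truth gives 0; bid 23 gives 3 > 0. Violating.
Others bid (5, 5, 25): truth gives 0; bid 25 gives 1 > 0. Violating.
Others bid (5, 5, 26): truth gives 0; no alternative beats it.
Others bid (5, 20, 26): truth gives 0; no alternative beats it.
(Checking all 125 profiles: 36 have a profitable deviation, 89 do not.)

36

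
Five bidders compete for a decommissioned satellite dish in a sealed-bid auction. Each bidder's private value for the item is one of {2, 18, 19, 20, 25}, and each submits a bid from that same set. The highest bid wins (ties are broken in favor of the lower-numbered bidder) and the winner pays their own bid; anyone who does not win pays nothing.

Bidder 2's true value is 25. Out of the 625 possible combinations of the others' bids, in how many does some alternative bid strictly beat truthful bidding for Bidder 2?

192

Others bid (2, 2, 2, 2): truth gives 0; bid 18 gives 7 > 0. Violating.
Others bid (2, 2, 2, 18): truth gives 0; bid 18 gives 7 > 0. Violating.
Others bid (2, 2, 2, 19): truth gives 0; bid 19 gives 6 > 0. Violating.
Others bid (2, 2, 2, 20): truth gives 0; bid 20 gives 5 > 0. Violating.
Others bid (2, 2, 2, 25): truth gives 0; no alternative beats it.
Others bid (2, 2, 18, 25): truth gives 0; no alternative beats it.
(Checking all 625 profiles: 192 have a profitable deviation, 433 do not.)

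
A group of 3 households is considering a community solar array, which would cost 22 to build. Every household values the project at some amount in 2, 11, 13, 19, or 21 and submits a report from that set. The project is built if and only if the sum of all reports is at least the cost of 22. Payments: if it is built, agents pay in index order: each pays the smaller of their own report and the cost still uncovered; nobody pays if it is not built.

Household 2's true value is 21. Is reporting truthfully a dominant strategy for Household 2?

Consider the case where Household 1 reports 2 and Household 3 reports 2.
Truthful report 21: project built, pays 20, utility 21 - 20 = 1.
Report 19 instead: project built, pays 19, utility 21 - 19 = 2.
Since 2 > 1, reporting 19 is strictly better here, so truthful reporting is not dominant.

No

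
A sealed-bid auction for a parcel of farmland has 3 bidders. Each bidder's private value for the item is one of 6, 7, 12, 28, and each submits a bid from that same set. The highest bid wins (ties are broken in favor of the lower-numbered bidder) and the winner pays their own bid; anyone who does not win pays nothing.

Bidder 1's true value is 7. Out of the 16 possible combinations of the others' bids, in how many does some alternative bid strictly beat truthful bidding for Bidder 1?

Others bid (6, 6): truth gives 0; bid 6 gives 1 > 0. Violating.
Others bid (6, 7): truth gives 0; no alternative beats it.
Others bid (6, 12): truth gives 0; no alternative beats it.
(Checking all 16 profiles: 1 has a profitable deviation, 15 do not.)

1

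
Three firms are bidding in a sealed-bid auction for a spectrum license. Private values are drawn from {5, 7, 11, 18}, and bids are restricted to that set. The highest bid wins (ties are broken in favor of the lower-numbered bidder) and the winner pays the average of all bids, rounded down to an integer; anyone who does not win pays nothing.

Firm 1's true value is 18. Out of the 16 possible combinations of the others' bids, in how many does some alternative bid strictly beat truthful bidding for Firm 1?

9

Others bid (5, 5): truth gives 9; bid 5 gives 13 > 9. Violating.
Others bid (5, 7): truth gives 8; bid 7 gives 12 > 8. Violating.
Others bid (5, 11): truth gives 7; bid 11 gives 9 > 7. Violating.
Others bid (7, 5): truth gives 8; bid 7 gives 12 > 8. Violating.
Others bid (5, 18): truth gives 5; no alternative beats it.
Others bid (7, 18): truth gives 4; no alternative beats it.
(Checking all 16 profiles: 9 have a profitable deviation, 7 do not.)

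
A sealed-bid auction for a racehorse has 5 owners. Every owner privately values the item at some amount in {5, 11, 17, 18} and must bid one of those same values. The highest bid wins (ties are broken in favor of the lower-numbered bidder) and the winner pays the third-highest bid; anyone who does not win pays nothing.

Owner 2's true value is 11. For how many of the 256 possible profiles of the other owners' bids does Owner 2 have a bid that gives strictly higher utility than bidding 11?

Others bid (5, 5, 5, 17): truth gives 0; bid 17 gives 6 > 0. Violating.
Others bid (5, 5, 5, 18): truth gives 0; bid 18 gives 6 > 0. Violating.
Others bid (5, 5, 17, 5): truth gives 0; bid 17 gives 6 > 0. Violating.
Others bid (5, 5, 18, 5): truth gives 0; bid 18 gives 6 > 0. Violating.
Others bid (5, 5, 5, 5): truth gives 6; no alternative beats it.
Others bid (5, 5, 5, 11): truth gives 6; no alternative beats it.
(Checking all 256 profiles: 8 have a profitable deviation, 248 do not.)

8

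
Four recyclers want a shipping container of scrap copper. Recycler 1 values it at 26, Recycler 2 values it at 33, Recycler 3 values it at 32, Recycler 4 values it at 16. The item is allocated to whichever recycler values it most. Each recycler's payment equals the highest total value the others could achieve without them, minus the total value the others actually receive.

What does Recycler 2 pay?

32

Recycler 2 has the highest value and receives the item.
Without Recycler 2, the item would go to the next-highest value, 32, so the others could achieve 32.
With Recycler 2 present and winning, the others receive nothing, so their total is 0.
Payment = 32 - 0 = 32.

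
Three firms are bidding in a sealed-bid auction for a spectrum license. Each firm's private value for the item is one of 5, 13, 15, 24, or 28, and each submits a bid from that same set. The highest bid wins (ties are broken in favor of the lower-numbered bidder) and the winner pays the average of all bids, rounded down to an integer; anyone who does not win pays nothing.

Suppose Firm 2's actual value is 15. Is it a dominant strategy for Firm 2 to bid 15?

No

Consider the case where Firm 1 bids 5 and Firm 3 bids 5.
Truthful bid 15: wins, pays 8, utility 15 - 8 = 7.
Bid 13 instead: wins, pays 7, utility 15 - 7 = 8.
Since 8 > 7, bidding 13 is strictly better here, so truthful bidding is not dominant.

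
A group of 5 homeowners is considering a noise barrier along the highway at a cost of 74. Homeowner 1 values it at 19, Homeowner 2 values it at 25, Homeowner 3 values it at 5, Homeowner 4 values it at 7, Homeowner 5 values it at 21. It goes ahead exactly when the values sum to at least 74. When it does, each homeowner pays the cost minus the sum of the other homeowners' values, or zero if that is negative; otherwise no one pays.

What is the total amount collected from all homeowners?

Total value 77 ≥ cost 74, so it is built.
Homeowner 1: others sum to 58; max(0, 74 - 58) = 16.
Homeowner 2: others sum to 52; max(0, 74 - 52) = 22.
Homeowner 3: others sum to 72; max(0, 74 - 72) = 2.
Homeowner 4: others sum to 70; max(0, 74 - 70) = 4.
Homeowner 5: others sum to 56; max(0, 74 - 56) = 18.
Total collected = 16 + 22 + 2 + 4 + 18 = 62.

62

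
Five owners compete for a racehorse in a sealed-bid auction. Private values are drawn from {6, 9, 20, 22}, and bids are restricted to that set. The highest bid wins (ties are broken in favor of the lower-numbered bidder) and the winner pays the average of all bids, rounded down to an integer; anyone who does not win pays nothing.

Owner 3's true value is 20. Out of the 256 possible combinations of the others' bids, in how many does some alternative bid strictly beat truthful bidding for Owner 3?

Others bid (6, 6, 6, 6): truth gives 12; bid 9 gives 14 > 12. Violating.
Others bid (6, 6, 6, 9): truth gives 11; bid 9 gives 13 > 11. Violating.
Others bid (6, 6, 6, 22): truth gives 0; bid 22 gives 8 > 0. Violating.
Others bid (6, 6, 9, 6): truth gives 11; bid 9 gives 13 > 11. Violating.
Others bid (6, 6, 6, 20): truth gives 9; no alternative beats it.
Others bid (6, 6, 9, 20): truth gives 8; no alternative beats it.
(Checking all 256 profiles: 108 have a profitable deviation, 148 do not.)

108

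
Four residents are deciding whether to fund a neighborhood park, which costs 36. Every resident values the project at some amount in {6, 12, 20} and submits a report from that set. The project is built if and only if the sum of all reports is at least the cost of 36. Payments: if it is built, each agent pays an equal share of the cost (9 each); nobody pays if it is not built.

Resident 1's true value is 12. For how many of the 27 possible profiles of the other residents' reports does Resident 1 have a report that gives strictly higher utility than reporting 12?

Others report (6, 6, 6): truth gives 0; report 20 gives 3 > 0. Violating.
Others report (6, 6, 12): truth gives 3; no alternative beats it.
Others report (6, 6, 20): truth gives 3; no alternative beats it.
(Checking all 27 profiles: 1 has a profitable deviation, 26 do not.)

1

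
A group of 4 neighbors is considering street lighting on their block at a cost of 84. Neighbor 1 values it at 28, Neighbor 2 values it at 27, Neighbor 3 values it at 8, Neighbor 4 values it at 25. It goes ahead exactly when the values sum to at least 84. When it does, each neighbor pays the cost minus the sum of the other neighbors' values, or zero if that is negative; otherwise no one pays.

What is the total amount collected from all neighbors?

72

Total value 88 ≥ cost 84, so it is built.
Neighbor 1: others sum to 60; max(0, 84 - 60) = 24.
Neighbor 2: others sum to 61; max(0, 84 - 61) = 23.
Neighbor 3: others sum to 80; max(0, 84 - 80) = 4.
Neighbor 4: others sum to 63; max(0, 84 - 63) = 21.
Total collected = 24 + 23 + 4 + 21 = 72.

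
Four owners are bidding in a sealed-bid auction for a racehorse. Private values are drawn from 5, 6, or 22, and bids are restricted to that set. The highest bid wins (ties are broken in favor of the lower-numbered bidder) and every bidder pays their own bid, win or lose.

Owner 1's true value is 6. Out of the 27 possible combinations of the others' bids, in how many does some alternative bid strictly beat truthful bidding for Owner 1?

20

Others bid (5, 5, 5): truth gives 0; bid 5 gives 1 > 0. Violating.
Others bid (5, 5, 22): truth gives -6; bid 5 gives -5 > -6. Violating.
Others bid (5, 6, 22): truth gives -6; bid 5 gives -5 > -6. Violating.
Others bid (5, 22, 5): truth gives -6; bid 5 gives -5 > -6. Violating.
Others bid (5, 5, 6): truth gives 0; no alternative beats it.
Others bid (5, 6, 5): truth gives 0; no alternative beats it.
(Checking all 27 profiles: 20 have a profitable deviation, 7 do not.)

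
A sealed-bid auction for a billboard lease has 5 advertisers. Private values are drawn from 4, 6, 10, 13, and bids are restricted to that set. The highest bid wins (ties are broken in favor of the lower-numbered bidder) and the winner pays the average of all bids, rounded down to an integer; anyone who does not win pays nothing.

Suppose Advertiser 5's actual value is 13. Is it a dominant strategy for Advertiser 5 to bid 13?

No

Consider the case where Advertiser 1 bids 4, Advertiser 2 bids 4, Advertiser 3 bids 4 and Advertiser 4 bids 4.
Truthful bid 13: wins, pays 5, utility 13 - 5 = 8.
Bid 6 instead: wins, pays 4, utility 13 - 4 = 9.
Since 9 > 8, bidding 6 is strictly better here, so truthful bidding is not dominant.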